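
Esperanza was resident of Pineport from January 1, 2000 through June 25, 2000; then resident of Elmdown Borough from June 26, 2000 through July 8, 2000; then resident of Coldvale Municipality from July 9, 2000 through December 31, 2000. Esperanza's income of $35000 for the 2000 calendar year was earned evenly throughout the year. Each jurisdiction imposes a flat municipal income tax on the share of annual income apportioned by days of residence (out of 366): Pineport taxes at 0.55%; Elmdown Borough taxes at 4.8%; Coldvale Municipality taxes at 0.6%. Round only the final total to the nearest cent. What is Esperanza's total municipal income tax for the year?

Pineport, January 1 – June 25, 2000: 177 days → $35000 × 0.55% × 177/366 = $93.0943
Elmdown Borough, June 26 – July 8, 2000: 13 days → $35000 × 4.8% × 13/366 = $59.6721
Coldvale Municipality, July 9 – December 31, 2000: 176 days → $35000 × 0.6% × 176/366 = $100.9836
Total = $253.7500

$253.75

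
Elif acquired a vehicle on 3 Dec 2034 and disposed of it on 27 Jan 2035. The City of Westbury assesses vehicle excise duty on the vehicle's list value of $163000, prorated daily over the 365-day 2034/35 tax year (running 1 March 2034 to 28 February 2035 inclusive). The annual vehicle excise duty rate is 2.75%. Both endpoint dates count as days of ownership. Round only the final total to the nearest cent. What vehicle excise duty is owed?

Days held (3 Dec 2034 – 27 Jan 2035): 56 out of 365
Tax = $163000 × 2.75% × 56/365 = $687.7260

$687.73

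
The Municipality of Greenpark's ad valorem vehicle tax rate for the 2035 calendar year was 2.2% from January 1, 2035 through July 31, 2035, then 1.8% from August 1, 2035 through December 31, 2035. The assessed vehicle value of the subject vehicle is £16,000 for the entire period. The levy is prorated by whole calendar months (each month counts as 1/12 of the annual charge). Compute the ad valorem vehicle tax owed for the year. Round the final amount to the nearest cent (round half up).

January 1 – July 31, 2035: 7 months at 2.2% → £16,000 × 2.2% × 7/12 = £205.3333
August 1 – December 31, 2035: 5 months at 1.8% → £16,000 × 1.8% × 5/12 = £120.0000
Total = £325.3333

£325.33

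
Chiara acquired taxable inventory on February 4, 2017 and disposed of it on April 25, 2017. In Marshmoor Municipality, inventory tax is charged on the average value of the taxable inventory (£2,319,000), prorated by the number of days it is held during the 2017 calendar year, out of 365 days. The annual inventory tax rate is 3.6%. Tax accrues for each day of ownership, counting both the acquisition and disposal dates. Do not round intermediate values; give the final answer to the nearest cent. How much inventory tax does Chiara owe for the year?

Days held (February 4 – April 25, 2017): 81 out of 365
Tax = £2,319,000 × 3.6% × 81/365 = £18,526.5863

£18,526.59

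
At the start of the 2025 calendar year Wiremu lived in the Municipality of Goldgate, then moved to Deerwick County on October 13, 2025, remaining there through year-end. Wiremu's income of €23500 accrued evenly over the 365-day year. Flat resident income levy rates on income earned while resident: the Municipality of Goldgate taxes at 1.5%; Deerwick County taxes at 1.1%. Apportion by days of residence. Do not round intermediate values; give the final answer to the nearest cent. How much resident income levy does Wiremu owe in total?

The Municipality of Goldgate, January 1 – October 12, 2025: 285 days → €23500 × 1.5% × 285/365 = €275.2397
Deerwick County, October 13 – December 31, 2025: 80 days → €23500 × 1.1% × 80/365 = €56.6575
Total = €331.8973

€331.90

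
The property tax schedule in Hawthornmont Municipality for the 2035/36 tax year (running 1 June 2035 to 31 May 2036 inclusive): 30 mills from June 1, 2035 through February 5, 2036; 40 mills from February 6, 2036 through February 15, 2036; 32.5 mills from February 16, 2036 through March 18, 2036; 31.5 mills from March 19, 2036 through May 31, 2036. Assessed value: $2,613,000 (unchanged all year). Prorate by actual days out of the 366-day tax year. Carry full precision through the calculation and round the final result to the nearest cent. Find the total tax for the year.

June 1, 2035 – February 5, 2036: 250 days at 30 mills → $2,613,000 × 3% × 250/366 = $53,545.0820
February 6 – February 15, 2036: 10 days at 40 mills → $2,613,000 × 4% × 10/366 = $2,855.7377
February 16 – March 18, 2036: 32 days at 32.5 mills → $2,613,000 × 3.25% × 32/366 = $7,424.9180
March 19 – May 31, 2036: 74 days at 31.5 mills → $2,613,000 × 3.15% × 74/366 = $16,641.8115
Total = $80,467.5492

$80,467.55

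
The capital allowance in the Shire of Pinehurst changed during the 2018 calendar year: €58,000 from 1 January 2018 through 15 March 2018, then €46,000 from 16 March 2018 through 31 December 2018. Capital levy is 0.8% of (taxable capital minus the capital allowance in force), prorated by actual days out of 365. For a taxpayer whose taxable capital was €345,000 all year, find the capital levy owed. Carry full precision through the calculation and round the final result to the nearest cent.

€2,372.54

1 January – 15 March 2018: 74 days, exemption €58,000 → (€345,000 − €58,000) × 0.8% × 74/365 = €465.4904
16 March – 31 December 2018: 291 days, exemption €46,000 → (€345,000 − €46,000) × 0.8% × 291/365 = €1,907.0466
Total = €2,372.5370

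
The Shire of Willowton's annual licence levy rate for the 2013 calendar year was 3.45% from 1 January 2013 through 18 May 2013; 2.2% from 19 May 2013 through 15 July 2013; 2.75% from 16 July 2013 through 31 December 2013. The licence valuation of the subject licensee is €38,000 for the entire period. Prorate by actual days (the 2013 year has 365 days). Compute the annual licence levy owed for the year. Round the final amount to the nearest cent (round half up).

€1,112.36

1 January – 18 May 2013: 138 days at 3.45% → €38,000 × 3.45% × 138/365 = €495.6658
19 May – 15 July 2013: 58 days at 2.2% → €38,000 × 2.2% × 58/365 = €132.8438
16 July – 31 December 2013: 169 days at 2.75% → €38,000 × 2.75% × 169/365 = €483.8493
Total = €1,112.3589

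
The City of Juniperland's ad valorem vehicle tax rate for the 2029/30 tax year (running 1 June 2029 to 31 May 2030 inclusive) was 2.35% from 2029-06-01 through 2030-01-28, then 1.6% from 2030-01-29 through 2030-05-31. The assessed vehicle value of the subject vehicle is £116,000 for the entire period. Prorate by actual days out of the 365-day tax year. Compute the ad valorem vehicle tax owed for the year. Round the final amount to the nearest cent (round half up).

£2,432.82

2029-06-01 to 2030-01-28: 242 days at 2.35% → £116,000 × 2.35% × 242/365 = £1,807.3753
2030-01-29 to 2030-05-31: 123 days at 1.6% → £116,000 × 1.6% × 123/365 = £625.4466
Total = £2,432.8219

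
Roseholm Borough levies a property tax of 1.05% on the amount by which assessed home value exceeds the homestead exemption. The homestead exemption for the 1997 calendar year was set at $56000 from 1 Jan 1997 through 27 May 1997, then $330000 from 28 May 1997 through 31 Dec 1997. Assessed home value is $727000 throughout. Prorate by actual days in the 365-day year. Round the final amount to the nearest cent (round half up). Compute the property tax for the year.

1 Jan – 27 May 1997: 147 days, exemption $56000 → ($727000 − $56000) × 1.05% × 147/365 = $2837.5027
28 May – 31 Dec 1997: 218 days, exemption $330000 → ($727000 − $330000) × 1.05% × 218/365 = $2489.6795
Total = $5327.1822

$5327.18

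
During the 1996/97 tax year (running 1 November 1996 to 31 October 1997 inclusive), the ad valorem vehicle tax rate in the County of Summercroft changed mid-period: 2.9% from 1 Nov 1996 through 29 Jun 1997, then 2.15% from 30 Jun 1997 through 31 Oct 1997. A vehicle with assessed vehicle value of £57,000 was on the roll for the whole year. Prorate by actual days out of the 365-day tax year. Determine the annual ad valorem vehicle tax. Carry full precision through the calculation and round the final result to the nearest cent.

1 Nov 1996 – 29 Jun 1997: 241 days at 2.9% → £57,000 × 2.9% × 241/365 = £1,091.4329
30 Jun – 31 Oct 1997: 124 days at 2.15% → £57,000 × 2.15% × 124/365 = £416.3342
Total = £1,507.7671

£1,507.77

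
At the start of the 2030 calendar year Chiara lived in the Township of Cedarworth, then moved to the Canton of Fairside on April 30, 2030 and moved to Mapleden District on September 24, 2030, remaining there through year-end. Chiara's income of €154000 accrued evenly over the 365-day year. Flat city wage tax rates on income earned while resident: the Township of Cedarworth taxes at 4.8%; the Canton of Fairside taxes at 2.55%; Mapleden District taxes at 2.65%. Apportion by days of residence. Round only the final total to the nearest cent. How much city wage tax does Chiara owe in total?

The Township of Cedarworth, January 1 – April 29, 2030: 119 days → €154000 × 4.8% × 119/365 = €2409.9945
The Canton of Fairside, April 30 – September 23, 2030: 147 days → €154000 × 2.55% × 147/365 = €1581.5589
Mapleden District, September 24 – December 31, 2030: 99 days → €154000 × 2.65% × 99/365 = €1106.9014
Total = €5098.4548

€5098.45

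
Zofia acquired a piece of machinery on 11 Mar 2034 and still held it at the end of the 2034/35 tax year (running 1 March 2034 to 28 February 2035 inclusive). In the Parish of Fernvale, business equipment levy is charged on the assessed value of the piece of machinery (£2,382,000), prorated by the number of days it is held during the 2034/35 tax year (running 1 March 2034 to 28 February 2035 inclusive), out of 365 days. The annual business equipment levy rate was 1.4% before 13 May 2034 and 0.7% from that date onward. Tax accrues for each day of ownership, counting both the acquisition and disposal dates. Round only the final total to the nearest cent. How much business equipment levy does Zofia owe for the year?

£19,095.16

11 Mar – 12 May 2034: 63 days at 1.4% → £2,382,000 × 1.4% × 63/365 = £5,755.9562
13 May 2034 – 28 Feb 2035: 292 days at 0.7% → £2,382,000 × 0.7% × 292/365 = £13,339.2000
Total = £19,095.1562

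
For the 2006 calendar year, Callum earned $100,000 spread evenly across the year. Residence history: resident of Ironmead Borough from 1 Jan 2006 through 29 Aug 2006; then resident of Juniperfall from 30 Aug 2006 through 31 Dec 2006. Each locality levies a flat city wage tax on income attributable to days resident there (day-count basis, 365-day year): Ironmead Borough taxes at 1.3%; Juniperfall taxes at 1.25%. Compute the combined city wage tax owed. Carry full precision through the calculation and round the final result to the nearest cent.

$1,283.01

Ironmead Borough, 1 Jan – 29 Aug 2006: 241 days → $100,000 × 1.3% × 241/365 = $858.3562
Juniperfall, 30 Aug – 31 Dec 2006: 124 days → $100,000 × 1.25% × 124/365 = $424.6575
Total = $1,283.0137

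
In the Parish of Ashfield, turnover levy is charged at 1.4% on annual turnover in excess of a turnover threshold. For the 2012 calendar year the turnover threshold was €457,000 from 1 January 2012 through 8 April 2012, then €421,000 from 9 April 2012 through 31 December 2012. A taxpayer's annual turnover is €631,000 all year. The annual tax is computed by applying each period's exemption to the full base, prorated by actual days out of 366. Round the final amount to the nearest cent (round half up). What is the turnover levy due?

€2,803.67

1 January – 8 April 2012: 99 days, exemption €457,000 → (€631,000 − €457,000) × 1.4% × 99/366 = €658.9180
9 April – 31 December 2012: 267 days, exemption €421,000 → (€631,000 − €421,000) × 1.4% × 267/366 = €2,144.7541
Total = €2,803.6721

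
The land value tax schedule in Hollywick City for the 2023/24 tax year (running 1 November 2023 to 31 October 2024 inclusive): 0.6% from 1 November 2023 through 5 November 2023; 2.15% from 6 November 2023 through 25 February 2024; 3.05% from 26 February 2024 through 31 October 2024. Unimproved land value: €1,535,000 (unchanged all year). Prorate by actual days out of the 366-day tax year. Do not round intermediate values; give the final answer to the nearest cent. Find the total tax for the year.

€42,076.20

1 November – 5 November 2023: 5 days at 0.6% → €1,535,000 × 0.6% × 5/366 = €125.8197
6 November 2023 – 25 February 2024: 112 days at 2.15% → €1,535,000 × 2.15% × 112/366 = €10,099.1257
26 February – 31 October 2024: 249 days at 3.05% → €1,535,000 × 3.05% × 249/366 = €31,851.2500
Total = €42,076.1954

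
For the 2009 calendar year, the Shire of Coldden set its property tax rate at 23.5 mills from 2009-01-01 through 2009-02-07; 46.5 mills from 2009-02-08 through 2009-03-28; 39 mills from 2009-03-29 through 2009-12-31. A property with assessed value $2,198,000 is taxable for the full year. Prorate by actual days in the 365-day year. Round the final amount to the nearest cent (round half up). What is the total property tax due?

$84,388.15

2009-01-01 to 2009-02-07: 38 days at 23.5 mills → $2,198,000 × 2.35% × 38/365 = $5,377.5726
2009-02-08 to 2009-03-28: 49 days at 46.5 mills → $2,198,000 × 4.65% × 49/365 = $13,720.9397
2009-03-29 to 2009-12-31: 278 days at 39 mills → $2,198,000 × 3.9% × 278/365 = $65,289.6329
Total = $84,388.1452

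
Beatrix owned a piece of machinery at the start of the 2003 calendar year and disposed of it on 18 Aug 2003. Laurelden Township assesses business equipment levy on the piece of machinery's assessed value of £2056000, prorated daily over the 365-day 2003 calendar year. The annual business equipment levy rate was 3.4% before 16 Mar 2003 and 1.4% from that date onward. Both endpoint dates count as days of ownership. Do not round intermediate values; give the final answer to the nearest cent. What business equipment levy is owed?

£26474.52

1 Jan – 15 Mar 2003: 74 days at 3.4% → £2056000 × 3.4% × 74/365 = £14172.3178
16 Mar – 18 Aug 2003: 156 days at 1.4% → £2056000 × 1.4% × 156/365 = £12302.2027
Total = £26474.5205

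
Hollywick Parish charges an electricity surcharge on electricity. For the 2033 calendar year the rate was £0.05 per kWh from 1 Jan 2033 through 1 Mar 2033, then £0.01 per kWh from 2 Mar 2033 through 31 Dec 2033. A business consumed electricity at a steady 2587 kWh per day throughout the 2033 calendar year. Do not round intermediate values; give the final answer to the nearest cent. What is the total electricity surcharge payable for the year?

1 Jan – 1 Mar 2033: 60 days × 2587 kWh/day = 155,220 kWh at £0.05/kWh → £7,761.00
2 Mar – 31 Dec 2033: 305 days × 2587 kWh/day = 789,035 kWh at £0.01/kWh → £7,890.35

£15,651.35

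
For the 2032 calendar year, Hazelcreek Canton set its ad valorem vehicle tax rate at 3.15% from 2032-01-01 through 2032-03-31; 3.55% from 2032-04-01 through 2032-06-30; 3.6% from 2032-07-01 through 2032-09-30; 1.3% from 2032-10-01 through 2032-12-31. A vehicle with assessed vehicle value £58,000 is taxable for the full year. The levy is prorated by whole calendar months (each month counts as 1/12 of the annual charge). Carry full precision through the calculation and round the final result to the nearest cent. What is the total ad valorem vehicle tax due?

£1,682.00

2032-01-01 to 2032-03-31: 3 months at 3.15% → £58,000 × 3.15% × 3/12 = £456.7500
2032-04-01 to 2032-06-30: 3 months at 3.55% → £58,000 × 3.55% × 3/12 = £514.7500
2032-07-01 to 2032-09-30: 3 months at 3.6% → £58,000 × 3.6% × 3/12 = £522.0000
2032-10-01 to 2032-12-31: 3 months at 1.3% → £58,000 × 1.3% × 3/12 = £188.5000
Total = £1,682.0000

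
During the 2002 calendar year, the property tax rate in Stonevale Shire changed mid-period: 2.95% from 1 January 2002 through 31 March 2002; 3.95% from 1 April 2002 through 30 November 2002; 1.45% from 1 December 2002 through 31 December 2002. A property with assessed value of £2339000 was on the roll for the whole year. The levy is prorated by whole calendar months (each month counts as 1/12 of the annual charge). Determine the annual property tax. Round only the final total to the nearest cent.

1 January – 31 March 2002: 3 months at 2.95% → £2339000 × 2.95% × 3/12 = £17250.1250
1 April – 30 November 2002: 8 months at 3.95% → £2339000 × 3.95% × 8/12 = £61593.6667
1 December – 31 December 2002: 1 month at 1.45% → £2339000 × 1.45% × 1/12 = £2826.2917
Total = £81670.0833

£81670.08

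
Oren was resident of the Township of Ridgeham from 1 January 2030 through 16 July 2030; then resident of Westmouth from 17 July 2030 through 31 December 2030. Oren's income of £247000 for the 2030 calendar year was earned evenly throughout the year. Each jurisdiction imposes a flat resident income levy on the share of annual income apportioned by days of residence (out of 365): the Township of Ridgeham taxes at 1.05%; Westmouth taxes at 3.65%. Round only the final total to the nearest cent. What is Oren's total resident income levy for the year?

The Township of Ridgeham, 1 January – 16 July 2030: 197 days → £247000 × 1.05% × 197/365 = £1399.7795
Westmouth, 17 July – 31 December 2030: 168 days → £247000 × 3.65% × 168/365 = £4149.6000
Total = £5549.3795

£5549.38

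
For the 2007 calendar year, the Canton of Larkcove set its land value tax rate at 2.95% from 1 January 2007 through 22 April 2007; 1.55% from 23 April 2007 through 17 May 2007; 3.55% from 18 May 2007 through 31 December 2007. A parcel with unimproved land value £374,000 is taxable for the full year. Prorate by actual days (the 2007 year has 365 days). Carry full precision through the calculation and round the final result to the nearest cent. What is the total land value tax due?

£12,076.10

1 January – 22 April 2007: 112 days at 2.95% → £374,000 × 2.95% × 112/365 = £3,385.4685
23 April – 17 May 2007: 25 days at 1.55% → £374,000 × 1.55% × 25/365 = £397.0548
18 May – 31 December 2007: 228 days at 3.55% → £374,000 × 3.55% × 228/365 = £8,293.5781
Total = £12,076.1014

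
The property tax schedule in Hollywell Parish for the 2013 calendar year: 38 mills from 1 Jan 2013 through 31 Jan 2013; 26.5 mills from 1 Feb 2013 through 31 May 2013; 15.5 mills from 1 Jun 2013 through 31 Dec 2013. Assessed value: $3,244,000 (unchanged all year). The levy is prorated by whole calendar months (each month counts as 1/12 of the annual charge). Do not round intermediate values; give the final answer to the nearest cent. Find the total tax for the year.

$68,259.17

1 Jan – 31 Jan 2013: 1 month at 38 mills → $3,244,000 × 3.8% × 1/12 = $10,272.6667
1 Feb – 31 May 2013: 4 months at 26.5 mills → $3,244,000 × 2.65% × 4/12 = $28,655.3333
1 Jun – 31 Dec 2013: 7 months at 15.5 mills → $3,244,000 × 1.55% × 7/12 = $29,331.1667
Total = $68,259.1667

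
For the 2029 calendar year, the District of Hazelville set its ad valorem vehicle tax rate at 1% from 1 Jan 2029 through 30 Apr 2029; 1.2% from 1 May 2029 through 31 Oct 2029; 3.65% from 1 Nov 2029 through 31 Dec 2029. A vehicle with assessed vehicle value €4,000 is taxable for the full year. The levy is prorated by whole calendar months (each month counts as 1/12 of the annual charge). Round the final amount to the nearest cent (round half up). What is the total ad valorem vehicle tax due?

1 Jan – 30 Apr 2029: 4 months at 1% → €4,000 × 1% × 4/12 = €13.3333
1 May – 31 Oct 2029: 6 months at 1.2% → €4,000 × 1.2% × 6/12 = €24.0000
1 Nov – 31 Dec 2029: 2 months at 3.65% → €4,000 × 3.65% × 2/12 = €24.3333
Total = €61.6667

€61.67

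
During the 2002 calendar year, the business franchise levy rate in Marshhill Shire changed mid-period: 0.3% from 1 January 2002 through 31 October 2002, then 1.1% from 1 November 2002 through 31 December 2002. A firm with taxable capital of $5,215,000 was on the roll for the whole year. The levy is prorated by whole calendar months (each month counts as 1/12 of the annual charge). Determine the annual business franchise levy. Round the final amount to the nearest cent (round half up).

1 January – 31 October 2002: 10 months at 0.3% → $5,215,000 × 0.3% × 10/12 = $13,037.5000
1 November – 31 December 2002: 2 months at 1.1% → $5,215,000 × 1.1% × 2/12 = $9,560.8333
Total = $22,598.3333

$22,598.33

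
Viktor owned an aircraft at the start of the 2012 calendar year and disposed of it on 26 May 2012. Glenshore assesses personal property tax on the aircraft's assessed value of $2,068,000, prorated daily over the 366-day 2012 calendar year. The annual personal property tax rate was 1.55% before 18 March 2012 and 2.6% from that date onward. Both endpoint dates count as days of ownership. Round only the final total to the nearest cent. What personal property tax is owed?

1 January – 17 March 2012: 77 days at 1.55% → $2,068,000 × 1.55% × 77/366 = $6,743.6011
18 March – 26 May 2012: 70 days at 2.6% → $2,068,000 × 2.6% × 70/366 = $10,283.4973
Total = $17,027.0984

$17,027.10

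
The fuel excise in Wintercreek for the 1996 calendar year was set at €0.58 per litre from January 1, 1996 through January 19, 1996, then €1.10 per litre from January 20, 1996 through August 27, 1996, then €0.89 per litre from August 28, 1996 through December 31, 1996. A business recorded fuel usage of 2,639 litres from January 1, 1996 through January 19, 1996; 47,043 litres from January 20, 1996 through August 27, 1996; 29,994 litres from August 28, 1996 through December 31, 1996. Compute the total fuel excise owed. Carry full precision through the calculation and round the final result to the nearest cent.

January 1 – January 19, 1996: 2,639 litres at €0.58/litre → €1,530.62
January 20 – August 27, 1996: 47,043 litres at €1.10/litre → €51,747.30
August 28 – December 31, 1996: 29,994 litres at €0.89/litre → €26,694.66

€79,972.58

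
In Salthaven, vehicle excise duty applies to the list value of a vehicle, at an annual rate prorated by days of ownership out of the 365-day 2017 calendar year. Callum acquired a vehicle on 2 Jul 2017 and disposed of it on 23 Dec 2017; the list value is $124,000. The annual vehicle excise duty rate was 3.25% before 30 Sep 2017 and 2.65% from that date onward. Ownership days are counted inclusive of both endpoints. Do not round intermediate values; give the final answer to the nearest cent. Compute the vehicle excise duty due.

2 Jul – 29 Sep 2017: 90 days at 3.25% → $124,000 × 3.25% × 90/365 = $993.6986
30 Sep – 23 Dec 2017: 85 days at 2.65% → $124,000 × 2.65% × 85/365 = $765.2329
Total = $1,758.9315

$1,758.93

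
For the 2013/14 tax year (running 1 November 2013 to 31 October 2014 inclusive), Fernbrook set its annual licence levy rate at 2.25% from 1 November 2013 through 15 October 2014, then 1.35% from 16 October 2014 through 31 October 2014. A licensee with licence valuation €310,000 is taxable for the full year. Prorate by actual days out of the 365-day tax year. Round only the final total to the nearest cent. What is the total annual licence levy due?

€6,852.70

1 November 2013 – 15 October 2014: 349 days at 2.25% → €310,000 × 2.25% × 349/365 = €6,669.2466
16 October – 31 October 2014: 16 days at 1.35% → €310,000 × 1.35% × 16/365 = €183.4521
Total = €6,852.6986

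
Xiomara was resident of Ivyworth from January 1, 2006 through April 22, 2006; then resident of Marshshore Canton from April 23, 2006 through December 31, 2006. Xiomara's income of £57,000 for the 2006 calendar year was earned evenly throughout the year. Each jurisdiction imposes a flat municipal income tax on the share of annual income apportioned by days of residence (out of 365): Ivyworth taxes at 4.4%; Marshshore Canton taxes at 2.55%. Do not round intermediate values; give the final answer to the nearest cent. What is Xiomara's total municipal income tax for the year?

Ivyworth, January 1 – April 22, 2006: 112 days → £57,000 × 4.4% × 112/365 = £769.5781
Marshshore Canton, April 23 – December 31, 2006: 253 days → £57,000 × 2.55% × 253/365 = £1,007.4945
Total = £1,777.0726

£1,777.07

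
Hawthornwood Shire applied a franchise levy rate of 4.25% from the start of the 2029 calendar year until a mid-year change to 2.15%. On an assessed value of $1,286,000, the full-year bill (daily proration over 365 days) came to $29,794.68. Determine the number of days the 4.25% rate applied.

29 days

Let d = days at the first rate; then 365 − d days at the second rate.
$1,286,000 × [4.25%·d + 2.15%·(365−d)] / 365 = $29,794.68
Solving gives d = 29, so the new rate took effect on 30 January 2029.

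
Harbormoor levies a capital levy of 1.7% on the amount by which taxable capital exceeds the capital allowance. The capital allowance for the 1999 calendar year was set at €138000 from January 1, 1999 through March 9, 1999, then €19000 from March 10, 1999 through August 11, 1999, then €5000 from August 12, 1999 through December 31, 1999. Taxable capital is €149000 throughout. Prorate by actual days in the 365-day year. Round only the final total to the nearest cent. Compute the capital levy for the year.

€1925.70

January 1 – March 9, 1999: 68 days, exemption €138000 → (€149000 − €138000) × 1.7% × 68/365 = €34.8384
March 10 – August 11, 1999: 155 days, exemption €19000 → (€149000 − €19000) × 1.7% × 155/365 = €938.4932
August 12 – December 31, 1999: 142 days, exemption €5000 → (€149000 − €5000) × 1.7% × 142/365 = €952.3726
Total = €1925.7041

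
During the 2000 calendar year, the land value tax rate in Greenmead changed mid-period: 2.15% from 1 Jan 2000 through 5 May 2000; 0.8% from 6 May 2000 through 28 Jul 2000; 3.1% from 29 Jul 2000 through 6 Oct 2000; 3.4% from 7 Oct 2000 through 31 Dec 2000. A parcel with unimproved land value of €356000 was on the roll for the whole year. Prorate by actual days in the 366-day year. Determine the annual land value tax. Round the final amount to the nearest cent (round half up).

1 Jan – 5 May 2000: 126 days at 2.15% → €356000 × 2.15% × 126/366 = €2634.9836
6 May – 28 Jul 2000: 84 days at 0.8% → €356000 × 0.8% × 84/366 = €653.6393
29 Jul – 6 Oct 2000: 70 days at 3.1% → €356000 × 3.1% × 70/366 = €2110.7104
7 Oct – 31 Dec 2000: 86 days at 3.4% → €356000 × 3.4% × 86/366 = €2844.1093
Total = €8243.4426

€8243.44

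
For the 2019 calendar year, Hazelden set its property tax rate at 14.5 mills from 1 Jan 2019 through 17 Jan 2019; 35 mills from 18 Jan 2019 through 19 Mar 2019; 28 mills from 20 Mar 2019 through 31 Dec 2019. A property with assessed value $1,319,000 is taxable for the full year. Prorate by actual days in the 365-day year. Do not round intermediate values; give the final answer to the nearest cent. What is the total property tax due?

1 Jan – 17 Jan 2019: 17 days at 14.5 mills → $1,319,000 × 1.45% × 17/365 = $890.7767
18 Jan – 19 Mar 2019: 61 days at 35 mills → $1,319,000 × 3.5% × 61/365 = $7,715.2466
20 Mar – 31 Dec 2019: 287 days at 28 mills → $1,319,000 × 2.8% × 287/365 = $29,039.6822
Total = $37,645.7055

$37,645.71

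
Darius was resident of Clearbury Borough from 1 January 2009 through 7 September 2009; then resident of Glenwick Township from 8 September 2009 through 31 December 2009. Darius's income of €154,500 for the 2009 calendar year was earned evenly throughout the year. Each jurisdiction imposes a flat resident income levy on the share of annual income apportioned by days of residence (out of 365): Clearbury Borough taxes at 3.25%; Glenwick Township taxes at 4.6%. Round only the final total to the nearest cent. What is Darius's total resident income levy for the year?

Clearbury Borough, 1 January – 7 September 2009: 250 days → €154,500 × 3.25% × 250/365 = €3,439.2123
Glenwick Township, 8 September – 31 December 2009: 115 days → €154,500 × 4.6% × 115/365 = €2,239.1918
Total = €5,678.4041

€5,678.40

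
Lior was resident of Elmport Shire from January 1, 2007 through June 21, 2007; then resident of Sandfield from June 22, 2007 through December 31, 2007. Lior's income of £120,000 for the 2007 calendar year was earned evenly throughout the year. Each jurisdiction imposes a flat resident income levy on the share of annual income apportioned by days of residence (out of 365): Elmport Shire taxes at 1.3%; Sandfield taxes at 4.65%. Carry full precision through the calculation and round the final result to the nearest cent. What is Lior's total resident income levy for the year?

£3,685.64

Elmport Shire, January 1 – June 21, 2007: 172 days → £120,000 × 1.3% × 172/365 = £735.1233
Sandfield, June 22 – December 31, 2007: 193 days → £120,000 × 4.65% × 193/365 = £2,950.5205
Total = £3,685.6438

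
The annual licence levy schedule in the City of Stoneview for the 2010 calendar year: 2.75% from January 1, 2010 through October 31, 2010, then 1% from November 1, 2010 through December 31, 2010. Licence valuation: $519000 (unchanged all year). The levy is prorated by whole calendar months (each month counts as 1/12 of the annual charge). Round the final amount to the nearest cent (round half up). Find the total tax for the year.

January 1 – October 31, 2010: 10 months at 2.75% → $519000 × 2.75% × 10/12 = $11893.7500
November 1 – December 31, 2010: 2 months at 1% → $519000 × 1% × 2/12 = $865.0000
Total = $12758.7500

$12758.75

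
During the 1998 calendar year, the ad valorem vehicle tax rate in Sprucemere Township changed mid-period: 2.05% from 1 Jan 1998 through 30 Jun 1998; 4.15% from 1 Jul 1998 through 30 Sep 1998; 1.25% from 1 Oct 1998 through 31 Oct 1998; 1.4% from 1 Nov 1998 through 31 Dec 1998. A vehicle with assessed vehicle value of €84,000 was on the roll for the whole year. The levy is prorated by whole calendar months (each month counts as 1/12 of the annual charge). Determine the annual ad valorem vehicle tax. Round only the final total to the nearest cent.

1 Jan – 30 Jun 1998: 6 months at 2.05% → €84,000 × 2.05% × 6/12 = €861.0000
1 Jul – 30 Sep 1998: 3 months at 4.15% → €84,000 × 4.15% × 3/12 = €871.5000
1 Oct – 31 Oct 1998: 1 month at 1.25% → €84,000 × 1.25% × 1/12 = €87.5000
1 Nov – 31 Dec 1998: 2 months at 1.4% → €84,000 × 1.4% × 2/12 = €196.0000
Total = €2,016.0000

€2,016.00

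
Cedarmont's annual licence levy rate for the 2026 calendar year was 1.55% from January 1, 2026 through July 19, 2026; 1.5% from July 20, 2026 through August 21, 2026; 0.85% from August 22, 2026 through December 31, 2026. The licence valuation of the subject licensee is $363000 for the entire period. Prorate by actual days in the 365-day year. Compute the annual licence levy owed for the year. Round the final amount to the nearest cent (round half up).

January 1 – July 19, 2026: 200 days at 1.55% → $363000 × 1.55% × 200/365 = $3083.0137
July 20 – August 21, 2026: 33 days at 1.5% → $363000 × 1.5% × 33/365 = $492.2877
August 22 – December 31, 2026: 132 days at 0.85% → $363000 × 0.85% × 132/365 = $1115.8521
Total = $4691.1534

$4691.15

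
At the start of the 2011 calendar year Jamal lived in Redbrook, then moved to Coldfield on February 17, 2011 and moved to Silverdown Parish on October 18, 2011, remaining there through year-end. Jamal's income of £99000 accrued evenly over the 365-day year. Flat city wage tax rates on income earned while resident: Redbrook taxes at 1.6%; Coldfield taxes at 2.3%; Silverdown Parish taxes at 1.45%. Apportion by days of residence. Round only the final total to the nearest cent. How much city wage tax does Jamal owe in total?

£2014.85

Redbrook, January 1 – February 16, 2011: 47 days → £99000 × 1.6% × 47/365 = £203.9671
Coldfield, February 17 – October 17, 2011: 243 days → £99000 × 2.3% × 243/365 = £1515.9205
Silverdown Parish, October 18 – December 31, 2011: 75 days → £99000 × 1.45% × 75/365 = £294.9658
Total = £2014.8534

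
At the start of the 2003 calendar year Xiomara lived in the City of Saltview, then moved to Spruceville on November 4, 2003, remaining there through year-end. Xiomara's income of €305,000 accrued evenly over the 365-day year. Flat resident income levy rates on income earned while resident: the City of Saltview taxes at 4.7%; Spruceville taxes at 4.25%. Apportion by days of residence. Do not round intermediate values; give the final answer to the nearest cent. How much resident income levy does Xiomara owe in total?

€14,116.90

The City of Saltview, January 1 – November 3, 2003: 307 days → €305,000 × 4.7% × 307/365 = €12,057.1096
Spruceville, November 4 – December 31, 2003: 58 days → €305,000 × 4.25% × 58/365 = €2,059.7945
Total = €14,116.9041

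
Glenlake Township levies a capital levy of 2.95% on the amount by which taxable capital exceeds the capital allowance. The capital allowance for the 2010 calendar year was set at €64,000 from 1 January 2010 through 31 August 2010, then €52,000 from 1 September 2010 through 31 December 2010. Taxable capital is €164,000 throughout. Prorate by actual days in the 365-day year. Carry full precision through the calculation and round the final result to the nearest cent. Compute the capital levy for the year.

€3,068.32

1 January – 31 August 2010: 243 days, exemption €64,000 → (€164,000 − €64,000) × 2.95% × 243/365 = €1,963.9726
1 September – 31 December 2010: 122 days, exemption €52,000 → (€164,000 − €52,000) × 2.95% × 122/365 = €1,104.3507
Total = €3,068.3233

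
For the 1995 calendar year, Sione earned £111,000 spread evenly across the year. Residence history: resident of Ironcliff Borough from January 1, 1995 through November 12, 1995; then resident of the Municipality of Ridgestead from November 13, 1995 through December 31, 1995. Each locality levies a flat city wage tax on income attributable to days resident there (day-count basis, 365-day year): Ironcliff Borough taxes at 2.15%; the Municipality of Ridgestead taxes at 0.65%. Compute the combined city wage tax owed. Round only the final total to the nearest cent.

£2,162.98

Ironcliff Borough, January 1 – November 12, 1995: 316 days → £111,000 × 2.15% × 316/365 = £2,066.1205
The Municipality of Ridgestead, November 13 – December 31, 1995: 49 days → £111,000 × 0.65% × 49/365 = £96.8589
Total = £2,162.9795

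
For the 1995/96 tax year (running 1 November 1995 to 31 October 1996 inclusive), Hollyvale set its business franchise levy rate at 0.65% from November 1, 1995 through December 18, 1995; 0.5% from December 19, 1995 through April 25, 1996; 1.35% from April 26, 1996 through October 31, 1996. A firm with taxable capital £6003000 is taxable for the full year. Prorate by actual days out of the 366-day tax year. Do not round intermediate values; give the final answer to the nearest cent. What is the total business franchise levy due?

£57545.15

November 1 – December 18, 1995: 48 days at 0.65% → £6003000 × 0.65% × 48/366 = £5117.3115
December 19, 1995 – April 25, 1996: 129 days at 0.5% → £6003000 × 0.5% × 129/366 = £10579.0574
April 26 – October 31, 1996: 189 days at 1.35% → £6003000 × 1.35% × 189/366 = £41848.7828
Total = £57545.1516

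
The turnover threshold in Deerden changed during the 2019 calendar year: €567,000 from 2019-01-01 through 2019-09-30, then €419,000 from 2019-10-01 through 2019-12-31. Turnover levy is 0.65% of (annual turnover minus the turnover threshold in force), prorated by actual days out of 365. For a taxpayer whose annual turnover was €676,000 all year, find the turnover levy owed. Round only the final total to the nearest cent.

€950.98

2019-01-01 to 2019-09-30: 273 days, exemption €567,000 → (€676,000 − €567,000) × 0.65% × 273/365 = €529.9192
2019-10-01 to 2019-12-31: 92 days, exemption €419,000 → (€676,000 − €419,000) × 0.65% × 92/365 = €421.0575
Total = €950.9767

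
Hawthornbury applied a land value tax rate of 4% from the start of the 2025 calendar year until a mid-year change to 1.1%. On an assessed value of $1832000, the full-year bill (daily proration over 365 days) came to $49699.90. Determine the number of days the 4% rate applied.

Let d = days at the first rate; then 365 − d days at the second rate.
$1832000 × [4%·d + 1.1%·(365−d)] / 365 = $49699.90
Solving gives d = 203, so the new rate took effect on 23 Jul 2025.

203 days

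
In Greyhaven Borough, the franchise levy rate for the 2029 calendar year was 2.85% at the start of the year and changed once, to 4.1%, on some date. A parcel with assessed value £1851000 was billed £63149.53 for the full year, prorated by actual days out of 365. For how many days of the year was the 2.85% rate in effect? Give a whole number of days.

201 days

Let d = days at the first rate; then 365 − d days at the second rate.
£1851000 × [2.85%·d + 4.1%·(365−d)] / 365 = £63149.53
Solving gives d = 201, so the new rate took effect on 21 Jul 2029.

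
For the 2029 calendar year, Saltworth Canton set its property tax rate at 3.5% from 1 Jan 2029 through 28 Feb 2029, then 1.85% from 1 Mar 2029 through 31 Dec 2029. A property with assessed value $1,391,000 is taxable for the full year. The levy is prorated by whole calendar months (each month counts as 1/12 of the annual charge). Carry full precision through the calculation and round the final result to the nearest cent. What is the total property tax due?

1 Jan – 28 Feb 2029: 2 months at 3.5% → $1,391,000 × 3.5% × 2/12 = $8,114.1667
1 Mar – 31 Dec 2029: 10 months at 1.85% → $1,391,000 × 1.85% × 10/12 = $21,444.5833
Total = $29,558.7500

$29,558.75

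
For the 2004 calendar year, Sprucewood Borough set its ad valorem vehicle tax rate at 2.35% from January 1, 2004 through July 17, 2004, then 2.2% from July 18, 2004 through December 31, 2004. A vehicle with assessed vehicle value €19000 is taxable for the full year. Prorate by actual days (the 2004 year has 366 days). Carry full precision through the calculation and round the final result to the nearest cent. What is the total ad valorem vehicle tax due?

€433.50

January 1 – July 17, 2004: 199 days at 2.35% → €19000 × 2.35% × 199/366 = €242.7691
July 18 – December 31, 2004: 167 days at 2.2% → €19000 × 2.2% × 167/366 = €190.7268
Total = €433.4959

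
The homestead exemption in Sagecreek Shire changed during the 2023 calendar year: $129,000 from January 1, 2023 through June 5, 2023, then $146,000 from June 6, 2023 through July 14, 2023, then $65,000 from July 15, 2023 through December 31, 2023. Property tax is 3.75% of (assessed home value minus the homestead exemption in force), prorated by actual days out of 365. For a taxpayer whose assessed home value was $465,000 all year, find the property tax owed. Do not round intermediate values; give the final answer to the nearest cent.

January 1 – June 5, 2023: 156 days, exemption $129,000 → ($465,000 − $129,000) × 3.75% × 156/365 = $5,385.2055
June 6 – July 14, 2023: 39 days, exemption $146,000 → ($465,000 − $146,000) × 3.75% × 39/365 = $1,278.1849
July 15 – December 31, 2023: 170 days, exemption $65,000 → ($465,000 − $65,000) × 3.75% × 170/365 = $6,986.3014
Total = $13,649.6918

$13,649.69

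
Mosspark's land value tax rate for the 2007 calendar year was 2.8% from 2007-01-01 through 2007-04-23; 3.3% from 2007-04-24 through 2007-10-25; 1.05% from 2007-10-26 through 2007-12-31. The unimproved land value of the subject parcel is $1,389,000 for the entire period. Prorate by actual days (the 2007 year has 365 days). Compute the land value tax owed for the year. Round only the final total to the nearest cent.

$37,950.14

2007-01-01 to 2007-04-23: 113 days at 2.8% → $1,389,000 × 2.8% × 113/365 = $12,040.5370
2007-04-24 to 2007-10-25: 185 days at 3.3% → $1,389,000 × 3.3% × 185/365 = $23,232.4521
2007-10-26 to 2007-12-31: 67 days at 1.05% → $1,389,000 × 1.05% × 67/365 = $2,677.1548
Total = $37,950.1438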